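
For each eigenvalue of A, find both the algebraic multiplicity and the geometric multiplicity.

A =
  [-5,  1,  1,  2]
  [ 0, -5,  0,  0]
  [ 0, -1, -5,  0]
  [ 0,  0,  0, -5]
λ = -5: alg = 4, geom = 2

Step 1 — factor the characteristic polynomial to read off the algebraic multiplicities:
  χ_A(x) = (x + 5)^4

Step 2 — compute geometric multiplicities via the rank-nullity identity g(λ) = n − rank(A − λI):
  rank(A − (-5)·I) = 2, so dim ker(A − (-5)·I) = n − 2 = 2

Summary:
  λ = -5: algebraic multiplicity = 4, geometric multiplicity = 2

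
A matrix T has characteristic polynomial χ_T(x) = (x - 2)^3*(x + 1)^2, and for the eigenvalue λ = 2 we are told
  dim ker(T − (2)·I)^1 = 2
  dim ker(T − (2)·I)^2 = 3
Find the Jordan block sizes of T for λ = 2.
Block sizes for λ = 2: [2, 1]

From the dimensions of kernels of powers, the number of Jordan blocks of size at least j is d_j − d_{j−1} where d_j = dim ker(N^j) (with d_0 = 0). Computing the differences gives [2, 1].
The number of blocks of size exactly k is (#blocks of size ≥ k) − (#blocks of size ≥ k + 1), so the partition is: 1 block(s) of size 1, 1 block(s) of size 2.
In nonincreasing order the block sizes are [2, 1].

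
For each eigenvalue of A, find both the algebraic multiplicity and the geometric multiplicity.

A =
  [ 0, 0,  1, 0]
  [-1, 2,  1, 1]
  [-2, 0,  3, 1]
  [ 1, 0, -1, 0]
λ = 1: alg = 3, geom = 1; λ = 2: alg = 1, geom = 1

Step 1 — factor the characteristic polynomial to read off the algebraic multiplicities:
  χ_A(x) = (x - 2)*(x - 1)^3

Step 2 — compute geometric multiplicities via the rank-nullity identity g(λ) = n − rank(A − λI):
  rank(A − (1)·I) = 3, so dim ker(A − (1)·I) = n − 3 = 1
  rank(A − (2)·I) = 3, so dim ker(A − (2)·I) = n − 3 = 1

Summary:
  λ = 1: algebraic multiplicity = 3, geometric multiplicity = 1
  λ = 2: algebraic multiplicity = 1, geometric multiplicity = 1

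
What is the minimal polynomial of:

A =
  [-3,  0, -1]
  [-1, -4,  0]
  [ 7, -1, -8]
x^3 + 15*x^2 + 75*x + 125

The characteristic polynomial is χ_A(x) = (x + 5)^3, so the eigenvalues are known. The minimal polynomial is
  m_A(x) = Π_λ (x − λ)^{k_λ}
where k_λ is the size of the *largest* Jordan block for λ (equivalently, the smallest k with (A − λI)^k v = 0 for every generalised eigenvector v of λ).

  λ = -5: largest Jordan block has size 3, contributing (x + 5)^3

So m_A(x) = (x + 5)^3 = x^3 + 15*x^2 + 75*x + 125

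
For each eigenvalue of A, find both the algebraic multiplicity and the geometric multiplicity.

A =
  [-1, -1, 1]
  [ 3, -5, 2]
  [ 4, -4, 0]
λ = -2: alg = 3, geom = 1

Step 1 — factor the characteristic polynomial to read off the algebraic multiplicities:
  χ_A(x) = (x + 2)^3

Step 2 — compute geometric multiplicities via the rank-nullity identity g(λ) = n − rank(A − λI):
  rank(A − (-2)·I) = 2, so dim ker(A − (-2)·I) = n − 2 = 1

Summary:
  λ = -2: algebraic multiplicity = 3, geometric multiplicity = 1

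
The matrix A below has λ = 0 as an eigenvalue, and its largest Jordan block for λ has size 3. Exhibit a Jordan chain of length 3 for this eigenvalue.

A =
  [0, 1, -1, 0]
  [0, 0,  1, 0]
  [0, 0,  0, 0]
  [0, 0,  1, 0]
A Jordan chain for λ = 0 of length 3:
v_1 = (1, 0, 0, 0)ᵀ
v_2 = (-1, 1, 0, 1)ᵀ
v_3 = (0, 0, 1, 0)ᵀ

Let N = A − (0)·I. We want v_3 with N^3 v_3 = 0 but N^2 v_3 ≠ 0; then v_{j-1} := N · v_j for j = 3, …, 2.

Pick v_3 = (0, 0, 1, 0)ᵀ.
Then v_2 = N · v_3 = (-1, 1, 0, 1)ᵀ.
Then v_1 = N · v_2 = (1, 0, 0, 0)ᵀ.

Sanity check: (A − (0)·I) v_1 = (0, 0, 0, 0)ᵀ = 0. ✓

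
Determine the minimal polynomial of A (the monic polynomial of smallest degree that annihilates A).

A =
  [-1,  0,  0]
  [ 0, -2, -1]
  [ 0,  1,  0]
x^2 + 2*x + 1

The characteristic polynomial is χ_A(x) = (x + 1)^3, so the eigenvalues are known. The minimal polynomial is
  m_A(x) = Π_λ (x − λ)^{k_λ}
where k_λ is the size of the *largest* Jordan block for λ (equivalently, the smallest k with (A − λI)^k v = 0 for every generalised eigenvector v of λ).

  λ = -1: largest Jordan block has size 2, contributing (x + 1)^2

So m_A(x) = (x + 1)^2 = x^2 + 2*x + 1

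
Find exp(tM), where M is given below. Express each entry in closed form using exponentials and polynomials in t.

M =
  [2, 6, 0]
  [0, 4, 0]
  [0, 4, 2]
e^{tM} =
  [exp(2*t), 3*exp(4*t) - 3*exp(2*t), 0]
  [0, exp(4*t), 0]
  [0, 2*exp(4*t) - 2*exp(2*t), exp(2*t)]

Strategy: write M = P · J · P⁻¹ where J is a Jordan canonical form, so e^{tM} = P · e^{tJ} · P⁻¹, and e^{tJ} can be computed block-by-block.

M has Jordan form
J =
  [2, 0, 0]
  [0, 2, 0]
  [0, 0, 4]
(up to reordering of blocks).

Per-block formulas:
  For a 1×1 block at λ = 4: exp(t · [4]) = [e^(4t)].
  For a 1×1 block at λ = 2: exp(t · [2]) = [e^(2t)].

After assembling e^{tJ} and conjugating by P, we get:

e^{tM} =
  [exp(2*t), 3*exp(4*t) - 3*exp(2*t), 0]
  [0, exp(4*t), 0]
  [0, 2*exp(4*t) - 2*exp(2*t), exp(2*t)]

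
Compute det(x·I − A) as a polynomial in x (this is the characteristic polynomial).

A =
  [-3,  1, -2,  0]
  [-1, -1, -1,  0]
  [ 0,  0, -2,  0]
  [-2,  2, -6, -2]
x^4 + 8*x^3 + 24*x^2 + 32*x + 16

Expanding det(x·I − A) (e.g. by cofactor expansion or by noting that A is similar to its Jordan form J, which has the same characteristic polynomial as A) gives
  χ_A(x) = x^4 + 8*x^3 + 24*x^2 + 32*x + 16
which factors as (x + 2)^4. The eigenvalues (with algebraic multiplicities) are λ = -2 with multiplicity 4.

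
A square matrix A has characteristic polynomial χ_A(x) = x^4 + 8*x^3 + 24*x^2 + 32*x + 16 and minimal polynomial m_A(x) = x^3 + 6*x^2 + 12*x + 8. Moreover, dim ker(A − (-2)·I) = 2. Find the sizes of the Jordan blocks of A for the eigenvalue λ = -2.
Block sizes for λ = -2: [3, 1]

Step 1 — from the characteristic polynomial, algebraic multiplicity of λ = -2 is 4. From dim ker(A − (-2)·I) = 2, there are exactly 2 Jordan blocks for λ = -2.
Step 2 — from the minimal polynomial, the factor (x + 2)^3 tells us the largest block for λ = -2 has size 3.
Step 3 — with total size 4, 2 blocks, and largest block 3, the block sizes (in nonincreasing order) are [3, 1].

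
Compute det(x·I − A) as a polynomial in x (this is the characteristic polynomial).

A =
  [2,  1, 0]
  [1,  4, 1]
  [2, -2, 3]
x^3 - 9*x^2 + 27*x - 27

Expanding det(x·I − A) (e.g. by cofactor expansion or by noting that A is similar to its Jordan form J, which has the same characteristic polynomial as A) gives
  χ_A(x) = x^3 - 9*x^2 + 27*x - 27
which factors as (x - 3)^3. The eigenvalues (with algebraic multiplicities) are λ = 3 with multiplicity 3.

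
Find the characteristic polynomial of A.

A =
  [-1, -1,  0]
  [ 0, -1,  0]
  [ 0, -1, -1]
x^3 + 3*x^2 + 3*x + 1

Expanding det(x·I − A) (e.g. by cofactor expansion or by noting that A is similar to its Jordan form J, which has the same characteristic polynomial as A) gives
  χ_A(x) = x^3 + 3*x^2 + 3*x + 1
which factors as (x + 1)^3. The eigenvalues (with algebraic multiplicities) are λ = -1 with multiplicity 3.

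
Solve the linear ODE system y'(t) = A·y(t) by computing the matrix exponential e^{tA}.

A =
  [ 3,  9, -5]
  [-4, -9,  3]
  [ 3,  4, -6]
e^{tA} =
  [-t^2*exp(-4*t) + 7*t*exp(-4*t) + exp(-4*t), -t^2*exp(-4*t) + 9*t*exp(-4*t), t^2*exp(-4*t) - 5*t*exp(-4*t)]
  [t^2*exp(-4*t)/2 - 4*t*exp(-4*t), t^2*exp(-4*t)/2 - 5*t*exp(-4*t) + exp(-4*t), -t^2*exp(-4*t)/2 + 3*t*exp(-4*t)]
  [-t^2*exp(-4*t)/2 + 3*t*exp(-4*t), -t^2*exp(-4*t)/2 + 4*t*exp(-4*t), t^2*exp(-4*t)/2 - 2*t*exp(-4*t) + exp(-4*t)]

Strategy: write A = P · J · P⁻¹ where J is a Jordan canonical form, so e^{tA} = P · e^{tJ} · P⁻¹, and e^{tJ} can be computed block-by-block.

A has Jordan form
J =
  [-4,  1,  0]
  [ 0, -4,  1]
  [ 0,  0, -4]
(up to reordering of blocks).

Per-block formulas:
  For a 3×3 Jordan block J_3(-4): exp(t · J_3(-4)) = e^(-4t)·(I + t·N + (t^2/2)·N^2), where N is the 3×3 nilpotent shift.

After assembling e^{tJ} and conjugating by P, we get:

e^{tA} =
  [-t^2*exp(-4*t) + 7*t*exp(-4*t) + exp(-4*t), -t^2*exp(-4*t) + 9*t*exp(-4*t), t^2*exp(-4*t) - 5*t*exp(-4*t)]
  [t^2*exp(-4*t)/2 - 4*t*exp(-4*t), t^2*exp(-4*t)/2 - 5*t*exp(-4*t) + exp(-4*t), -t^2*exp(-4*t)/2 + 3*t*exp(-4*t)]
  [-t^2*exp(-4*t)/2 + 3*t*exp(-4*t), -t^2*exp(-4*t)/2 + 4*t*exp(-4*t), t^2*exp(-4*t)/2 - 2*t*exp(-4*t) + exp(-4*t)]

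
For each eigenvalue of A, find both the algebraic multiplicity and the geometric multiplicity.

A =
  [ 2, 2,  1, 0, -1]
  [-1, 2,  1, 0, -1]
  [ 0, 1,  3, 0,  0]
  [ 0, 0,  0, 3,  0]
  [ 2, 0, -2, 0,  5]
λ = 3: alg = 5, geom = 3

Step 1 — factor the characteristic polynomial to read off the algebraic multiplicities:
  χ_A(x) = (x - 3)^5

Step 2 — compute geometric multiplicities via the rank-nullity identity g(λ) = n − rank(A − λI):
  rank(A − (3)·I) = 2, so dim ker(A − (3)·I) = n − 2 = 3

Summary:
  λ = 3: algebraic multiplicity = 5, geometric multiplicity = 3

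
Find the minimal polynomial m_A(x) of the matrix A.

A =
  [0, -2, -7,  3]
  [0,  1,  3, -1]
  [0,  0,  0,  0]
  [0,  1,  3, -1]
x^3

The characteristic polynomial is χ_A(x) = x^4, so the eigenvalues are known. The minimal polynomial is
  m_A(x) = Π_λ (x − λ)^{k_λ}
where k_λ is the size of the *largest* Jordan block for λ (equivalently, the smallest k with (A − λI)^k v = 0 for every generalised eigenvector v of λ).

  λ = 0: largest Jordan block has size 3, contributing (x − 0)^3

So m_A(x) = x^3 = x^3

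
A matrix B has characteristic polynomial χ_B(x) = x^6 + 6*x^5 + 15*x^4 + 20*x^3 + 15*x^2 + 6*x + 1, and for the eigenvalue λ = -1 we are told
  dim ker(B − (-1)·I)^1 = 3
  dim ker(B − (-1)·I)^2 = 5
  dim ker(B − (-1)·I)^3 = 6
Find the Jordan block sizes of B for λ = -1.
Block sizes for λ = -1: [3, 2, 1]

From the dimensions of kernels of powers, the number of Jordan blocks of size at least j is d_j − d_{j−1} where d_j = dim ker(N^j) (with d_0 = 0). Computing the differences gives [3, 2, 1].
The number of blocks of size exactly k is (#blocks of size ≥ k) − (#blocks of size ≥ k + 1), so the partition is: 1 block(s) of size 1, 1 block(s) of size 2, 1 block(s) of size 3.
In nonincreasing order the block sizes are [3, 2, 1].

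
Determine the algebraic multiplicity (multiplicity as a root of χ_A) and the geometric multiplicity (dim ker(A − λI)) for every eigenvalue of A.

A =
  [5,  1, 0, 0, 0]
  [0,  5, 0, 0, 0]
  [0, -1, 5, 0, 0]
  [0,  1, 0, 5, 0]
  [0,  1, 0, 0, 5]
λ = 5: alg = 5, geom = 4

Step 1 — factor the characteristic polynomial to read off the algebraic multiplicities:
  χ_A(x) = (x - 5)^5

Step 2 — compute geometric multiplicities via the rank-nullity identity g(λ) = n − rank(A − λI):
  rank(A − (5)·I) = 1, so dim ker(A − (5)·I) = n − 1 = 4

Summary:
  λ = 5: algebraic multiplicity = 5, geometric multiplicity = 4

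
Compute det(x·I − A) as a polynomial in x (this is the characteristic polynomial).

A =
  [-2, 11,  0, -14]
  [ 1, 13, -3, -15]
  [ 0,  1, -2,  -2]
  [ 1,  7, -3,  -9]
x^4 - 24*x^2 - 64*x - 48

Expanding det(x·I − A) (e.g. by cofactor expansion or by noting that A is similar to its Jordan form J, which has the same characteristic polynomial as A) gives
  χ_A(x) = x^4 - 24*x^2 - 64*x - 48
which factors as (x - 6)*(x + 2)^3. The eigenvalues (with algebraic multiplicities) are λ = -2 with multiplicity 3, λ = 6 with multiplicity 1.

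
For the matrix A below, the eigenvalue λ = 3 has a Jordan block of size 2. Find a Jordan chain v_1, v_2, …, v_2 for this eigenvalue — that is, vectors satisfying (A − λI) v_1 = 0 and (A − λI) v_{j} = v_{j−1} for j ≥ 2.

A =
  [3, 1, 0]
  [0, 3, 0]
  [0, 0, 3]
A Jordan chain for λ = 3 of length 2:
v_1 = (1, 0, 0)ᵀ
v_2 = (0, 1, 0)ᵀ

Let N = A − (3)·I. We want v_2 with N^2 v_2 = 0 but N^1 v_2 ≠ 0; then v_{j-1} := N · v_j for j = 2, …, 2.

Pick v_2 = (0, 1, 0)ᵀ.
Then v_1 = N · v_2 = (1, 0, 0)ᵀ.

Sanity check: (A − (3)·I) v_1 = (0, 0, 0)ᵀ = 0. ✓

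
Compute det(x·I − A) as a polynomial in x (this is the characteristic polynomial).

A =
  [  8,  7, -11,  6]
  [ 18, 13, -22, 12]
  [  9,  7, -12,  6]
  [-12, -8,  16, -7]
x^4 - 2*x^3 - 12*x^2 - 14*x - 5

Expanding det(x·I − A) (e.g. by cofactor expansion or by noting that A is similar to its Jordan form J, which has the same characteristic polynomial as A) gives
  χ_A(x) = x^4 - 2*x^3 - 12*x^2 - 14*x - 5
which factors as (x - 5)*(x + 1)^3. The eigenvalues (with algebraic multiplicities) are λ = -1 with multiplicity 3, λ = 5 with multiplicity 1.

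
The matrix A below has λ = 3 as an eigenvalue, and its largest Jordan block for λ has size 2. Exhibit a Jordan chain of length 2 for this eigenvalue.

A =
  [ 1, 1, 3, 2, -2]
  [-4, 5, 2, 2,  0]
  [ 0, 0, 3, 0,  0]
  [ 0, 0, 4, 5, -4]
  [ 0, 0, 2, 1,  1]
A Jordan chain for λ = 3 of length 2:
v_1 = (-2, -4, 0, 0, 0)ᵀ
v_2 = (1, 0, 0, 0, 0)ᵀ

Let N = A − (3)·I. We want v_2 with N^2 v_2 = 0 but N^1 v_2 ≠ 0; then v_{j-1} := N · v_j for j = 2, …, 2.

Pick v_2 = (1, 0, 0, 0, 0)ᵀ.
Then v_1 = N · v_2 = (-2, -4, 0, 0, 0)ᵀ.

Sanity check: (A − (3)·I) v_1 = (0, 0, 0, 0, 0)ᵀ = 0. ✓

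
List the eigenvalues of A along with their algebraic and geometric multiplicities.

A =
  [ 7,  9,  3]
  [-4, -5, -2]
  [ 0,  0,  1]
λ = 1: alg = 3, geom = 2

Step 1 — factor the characteristic polynomial to read off the algebraic multiplicities:
  χ_A(x) = (x - 1)^3

Step 2 — compute geometric multiplicities via the rank-nullity identity g(λ) = n − rank(A − λI):
  rank(A − (1)·I) = 1, so dim ker(A − (1)·I) = n − 1 = 2

Summary:
  λ = 1: algebraic multiplicity = 3, geometric multiplicity = 2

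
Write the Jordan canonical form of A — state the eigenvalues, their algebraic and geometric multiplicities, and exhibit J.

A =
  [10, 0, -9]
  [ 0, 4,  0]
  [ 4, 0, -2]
J_2(4) ⊕ J_1(4)

The characteristic polynomial is
  det(x·I − A) = x^3 - 12*x^2 + 48*x - 64 = (x - 4)^3

Eigenvalues and multiplicities (the geometric multiplicity of λ is n − rank(A − λI), which equals the number of Jordan blocks for λ):
  λ = 4: algebraic multiplicity = 3, geometric multiplicity = 2

Determining the block sizes for each eigenvalue:
  λ = 4: 2 blocks summing to 3 forces exactly one block of size 2 and the rest size 1 → block sizes [2, 1]

Assembling the blocks gives a Jordan form
J =
  [4, 1, 0]
  [0, 4, 0]
  [0, 0, 4]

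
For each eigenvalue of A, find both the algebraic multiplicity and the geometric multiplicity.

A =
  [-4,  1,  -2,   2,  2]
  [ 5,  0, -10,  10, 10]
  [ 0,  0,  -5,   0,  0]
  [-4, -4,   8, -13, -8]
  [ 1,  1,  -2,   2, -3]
λ = -5: alg = 5, geom = 4

Step 1 — factor the characteristic polynomial to read off the algebraic multiplicities:
  χ_A(x) = (x + 5)^5

Step 2 — compute geometric multiplicities via the rank-nullity identity g(λ) = n − rank(A − λI):
  rank(A − (-5)·I) = 1, so dim ker(A − (-5)·I) = n − 1 = 4

Summary:
  λ = -5: algebraic multiplicity = 5, geometric multiplicity = 4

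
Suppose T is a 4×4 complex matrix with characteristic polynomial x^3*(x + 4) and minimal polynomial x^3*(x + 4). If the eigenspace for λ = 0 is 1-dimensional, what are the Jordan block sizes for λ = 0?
Block sizes for λ = 0: [3]

Step 1 — from the characteristic polynomial, algebraic multiplicity of λ = 0 is 3. From dim ker(T − (0)·I) = 1, there are exactly 1 Jordan blocks for λ = 0.
Step 2 — from the minimal polynomial, the factor (x − 0)^3 tells us the largest block for λ = 0 has size 3.
Step 3 — with total size 3, 1 blocks, and largest block 3, the block sizes (in nonincreasing order) are [3].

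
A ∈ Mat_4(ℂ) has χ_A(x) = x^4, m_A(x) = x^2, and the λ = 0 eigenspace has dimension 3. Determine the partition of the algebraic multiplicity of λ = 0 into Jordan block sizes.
Block sizes for λ = 0: [2, 1, 1]

Step 1 — from the characteristic polynomial, algebraic multiplicity of λ = 0 is 4. From dim ker(A − (0)·I) = 3, there are exactly 3 Jordan blocks for λ = 0.
Step 2 — from the minimal polynomial, the factor (x − 0)^2 tells us the largest block for λ = 0 has size 2.
Step 3 — with total size 4, 3 blocks, and largest block 2, the block sizes (in nonincreasing order) are [2, 1, 1].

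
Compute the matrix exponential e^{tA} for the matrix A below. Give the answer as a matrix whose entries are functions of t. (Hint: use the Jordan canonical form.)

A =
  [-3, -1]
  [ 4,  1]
e^{tA} =
  [-2*t*exp(-t) + exp(-t), -t*exp(-t)]
  [4*t*exp(-t), 2*t*exp(-t) + exp(-t)]

Strategy: write A = P · J · P⁻¹ where J is a Jordan canonical form, so e^{tA} = P · e^{tJ} · P⁻¹, and e^{tJ} can be computed block-by-block.

A has Jordan form
J =
  [-1,  1]
  [ 0, -1]
(up to reordering of blocks).

Per-block formulas:
  For a 2×2 Jordan block J_2(-1): exp(t · J_2(-1)) = e^(-1t)·(I + t·N), where N is the 2×2 nilpotent shift.

After assembling e^{tJ} and conjugating by P, we get:

e^{tA} =
  [-2*t*exp(-t) + exp(-t), -t*exp(-t)]
  [4*t*exp(-t), 2*t*exp(-t) + exp(-t)]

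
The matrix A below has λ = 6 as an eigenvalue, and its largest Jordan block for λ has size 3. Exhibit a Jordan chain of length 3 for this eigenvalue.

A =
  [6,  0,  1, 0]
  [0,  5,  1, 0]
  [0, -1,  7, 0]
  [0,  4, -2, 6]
A Jordan chain for λ = 6 of length 3:
v_1 = (-1, 0, 0, -2)ᵀ
v_2 = (0, -1, -1, 4)ᵀ
v_3 = (0, 1, 0, 0)ᵀ

Let N = A − (6)·I. We want v_3 with N^3 v_3 = 0 but N^2 v_3 ≠ 0; then v_{j-1} := N · v_j for j = 3, …, 2.

Pick v_3 = (0, 1, 0, 0)ᵀ.
Then v_2 = N · v_3 = (0, -1, -1, 4)ᵀ.
Then v_1 = N · v_2 = (-1, 0, 0, -2)ᵀ.

Sanity check: (A − (6)·I) v_1 = (0, 0, 0, 0)ᵀ = 0. ✓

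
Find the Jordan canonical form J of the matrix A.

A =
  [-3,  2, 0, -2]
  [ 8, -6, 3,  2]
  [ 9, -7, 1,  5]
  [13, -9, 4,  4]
J_3(-1) ⊕ J_1(-1)

The characteristic polynomial is
  det(x·I − A) = x^4 + 4*x^3 + 6*x^2 + 4*x + 1 = (x + 1)^4

Eigenvalues and multiplicities (the geometric multiplicity of λ is n − rank(A − λI), which equals the number of Jordan blocks for λ):
  λ = -1: algebraic multiplicity = 4, geometric multiplicity = 2

Determining the block sizes for each eigenvalue:
  λ = -1: with am = 4 and gm = 2, the partition is not yet determined (e.g. several partitions of 4 into 2 parts exist). Let N = A − (-1)·I. Computing rank(N^1) = 2, rank(N^2) = 1, rank(N^3) = 0; the number of blocks of size ≥ j is rank(N^{j−1}) − rank(N^j), giving [2, 1, 1]. So we have 1 block(s) of size 3, 1 block(s) of size 1 → block sizes [3, 1]

Assembling the blocks gives a Jordan form
J =
  [-1,  1,  0,  0]
  [ 0, -1,  1,  0]
  [ 0,  0, -1,  0]
  [ 0,  0,  0, -1]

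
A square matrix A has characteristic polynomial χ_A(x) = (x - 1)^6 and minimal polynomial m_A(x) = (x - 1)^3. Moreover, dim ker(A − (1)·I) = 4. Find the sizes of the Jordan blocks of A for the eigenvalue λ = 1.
Block sizes for λ = 1: [3, 1, 1, 1]

Step 1 — from the characteristic polynomial, algebraic multiplicity of λ = 1 is 6. From dim ker(A − (1)·I) = 4, there are exactly 4 Jordan blocks for λ = 1.
Step 2 — from the minimal polynomial, the factor (x − 1)^3 tells us the largest block for λ = 1 has size 3.
Step 3 — with total size 6, 4 blocks, and largest block 3, the block sizes (in nonincreasing order) are [3, 1, 1, 1].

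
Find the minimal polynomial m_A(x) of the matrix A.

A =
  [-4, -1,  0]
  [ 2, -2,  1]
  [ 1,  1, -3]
x^3 + 9*x^2 + 27*x + 27

The characteristic polynomial is χ_A(x) = (x + 3)^3, so the eigenvalues are known. The minimal polynomial is
  m_A(x) = Π_λ (x − λ)^{k_λ}
where k_λ is the size of the *largest* Jordan block for λ (equivalently, the smallest k with (A − λI)^k v = 0 for every generalised eigenvector v of λ).

  λ = -3: largest Jordan block has size 3, contributing (x + 3)^3

So m_A(x) = (x + 3)^3 = x^3 + 9*x^2 + 27*x + 27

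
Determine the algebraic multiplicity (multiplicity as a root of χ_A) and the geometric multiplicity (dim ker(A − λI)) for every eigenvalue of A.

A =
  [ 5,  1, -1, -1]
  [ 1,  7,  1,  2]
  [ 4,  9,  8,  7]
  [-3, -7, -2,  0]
λ = 5: alg = 4, geom = 2

Step 1 — factor the characteristic polynomial to read off the algebraic multiplicities:
  χ_A(x) = (x - 5)^4

Step 2 — compute geometric multiplicities via the rank-nullity identity g(λ) = n − rank(A − λI):
  rank(A − (5)·I) = 2, so dim ker(A − (5)·I) = n − 2 = 2

Summary:
  λ = 5: algebraic multiplicity = 4, geometric multiplicity = 2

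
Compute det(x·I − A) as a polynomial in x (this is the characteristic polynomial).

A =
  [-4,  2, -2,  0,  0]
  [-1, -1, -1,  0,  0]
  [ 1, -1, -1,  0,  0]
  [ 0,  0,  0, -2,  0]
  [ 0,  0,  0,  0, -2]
x^5 + 10*x^4 + 40*x^3 + 80*x^2 + 80*x + 32

Expanding det(x·I − A) (e.g. by cofactor expansion or by noting that A is similar to its Jordan form J, which has the same characteristic polynomial as A) gives
  χ_A(x) = x^5 + 10*x^4 + 40*x^3 + 80*x^2 + 80*x + 32
which factors as (x + 2)^5. The eigenvalues (with algebraic multiplicities) are λ = -2 with multiplicity 5.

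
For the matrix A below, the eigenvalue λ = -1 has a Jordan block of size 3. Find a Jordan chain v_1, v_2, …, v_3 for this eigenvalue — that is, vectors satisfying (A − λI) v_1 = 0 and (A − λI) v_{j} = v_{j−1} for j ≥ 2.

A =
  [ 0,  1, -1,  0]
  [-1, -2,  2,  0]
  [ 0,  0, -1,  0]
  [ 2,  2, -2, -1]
A Jordan chain for λ = -1 of length 3:
v_1 = (1, -1, 0, 2)ᵀ
v_2 = (-1, 2, 0, -2)ᵀ
v_3 = (0, 0, 1, 0)ᵀ

Let N = A − (-1)·I. We want v_3 with N^3 v_3 = 0 but N^2 v_3 ≠ 0; then v_{j-1} := N · v_j for j = 3, …, 2.

Pick v_3 = (0, 0, 1, 0)ᵀ.
Then v_2 = N · v_3 = (-1, 2, 0, -2)ᵀ.
Then v_1 = N · v_2 = (1, -1, 0, 2)ᵀ.

Sanity check: (A − (-1)·I) v_1 = (0, 0, 0, 0)ᵀ = 0. ✓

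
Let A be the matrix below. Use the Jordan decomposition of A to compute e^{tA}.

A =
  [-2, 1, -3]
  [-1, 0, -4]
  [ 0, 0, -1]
e^{tA} =
  [-t*exp(-t) + exp(-t), t*exp(-t), -t^2*exp(-t)/2 - 3*t*exp(-t)]
  [-t*exp(-t), t*exp(-t) + exp(-t), -t^2*exp(-t)/2 - 4*t*exp(-t)]
  [0, 0, exp(-t)]

Strategy: write A = P · J · P⁻¹ where J is a Jordan canonical form, so e^{tA} = P · e^{tJ} · P⁻¹, and e^{tJ} can be computed block-by-block.

A has Jordan form
J =
  [-1,  1,  0]
  [ 0, -1,  1]
  [ 0,  0, -1]
(up to reordering of blocks).

Per-block formulas:
  For a 3×3 Jordan block J_3(-1): exp(t · J_3(-1)) = e^(-1t)·(I + t·N + (t^2/2)·N^2), where N is the 3×3 nilpotent shift.

After assembling e^{tJ} and conjugating by P, we get:

e^{tA} =
  [-t*exp(-t) + exp(-t), t*exp(-t), -t^2*exp(-t)/2 - 3*t*exp(-t)]
  [-t*exp(-t), t*exp(-t) + exp(-t), -t^2*exp(-t)/2 - 4*t*exp(-t)]
  [0, 0, exp(-t)]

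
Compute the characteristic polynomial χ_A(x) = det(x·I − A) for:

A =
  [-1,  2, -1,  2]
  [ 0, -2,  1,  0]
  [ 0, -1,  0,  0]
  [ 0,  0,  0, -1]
x^4 + 4*x^3 + 6*x^2 + 4*x + 1

Expanding det(x·I − A) (e.g. by cofactor expansion or by noting that A is similar to its Jordan form J, which has the same characteristic polynomial as A) gives
  χ_A(x) = x^4 + 4*x^3 + 6*x^2 + 4*x + 1
which factors as (x + 1)^4. The eigenvalues (with algebraic multiplicities) are λ = -1 with multiplicity 4.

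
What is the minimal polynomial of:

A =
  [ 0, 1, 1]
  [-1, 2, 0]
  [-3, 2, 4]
x^3 - 6*x^2 + 12*x - 8

The characteristic polynomial is χ_A(x) = (x - 2)^3, so the eigenvalues are known. The minimal polynomial is
  m_A(x) = Π_λ (x − λ)^{k_λ}
where k_λ is the size of the *largest* Jordan block for λ (equivalently, the smallest k with (A − λI)^k v = 0 for every generalised eigenvector v of λ).

  λ = 2: largest Jordan block has size 3, contributing (x − 2)^3

So m_A(x) = (x - 2)^3 = x^3 - 6*x^2 + 12*x - 8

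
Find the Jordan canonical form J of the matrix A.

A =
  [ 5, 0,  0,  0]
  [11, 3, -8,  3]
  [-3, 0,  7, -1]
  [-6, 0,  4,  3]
J_1(3) ⊕ J_2(5) ⊕ J_1(5)

The characteristic polynomial is
  det(x·I − A) = x^4 - 18*x^3 + 120*x^2 - 350*x + 375 = (x - 5)^3*(x - 3)

Eigenvalues and multiplicities (the geometric multiplicity of λ is n − rank(A − λI), which equals the number of Jordan blocks for λ):
  λ = 3: algebraic multiplicity = 1, geometric multiplicity = 1
  λ = 5: algebraic multiplicity = 3, geometric multiplicity = 2

Determining the block sizes for each eigenvalue:
  λ = 3: one block (gm = 1), so the single block has size am = 1 → block sizes [1]
  λ = 5: 2 blocks summing to 3 forces exactly one block of size 2 and the rest size 1 → block sizes [2, 1]

Assembling the blocks gives a Jordan form
J =
  [3, 0, 0, 0]
  [0, 5, 1, 0]
  [0, 0, 5, 0]
  [0, 0, 0, 5]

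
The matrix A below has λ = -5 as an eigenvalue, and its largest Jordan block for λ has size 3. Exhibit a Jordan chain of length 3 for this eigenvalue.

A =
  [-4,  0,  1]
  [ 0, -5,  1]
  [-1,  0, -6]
A Jordan chain for λ = -5 of length 3:
v_1 = (0, -1, 0)ᵀ
v_2 = (1, 0, -1)ᵀ
v_3 = (1, 0, 0)ᵀ

Let N = A − (-5)·I. We want v_3 with N^3 v_3 = 0 but N^2 v_3 ≠ 0; then v_{j-1} := N · v_j for j = 3, …, 2.

Pick v_3 = (1, 0, 0)ᵀ.
Then v_2 = N · v_3 = (1, 0, -1)ᵀ.
Then v_1 = N · v_2 = (0, -1, 0)ᵀ.

Sanity check: (A − (-5)·I) v_1 = (0, 0, 0)ᵀ = 0. ✓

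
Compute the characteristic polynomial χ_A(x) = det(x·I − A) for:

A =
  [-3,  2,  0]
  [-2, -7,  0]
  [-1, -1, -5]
x^3 + 15*x^2 + 75*x + 125

Expanding det(x·I − A) (e.g. by cofactor expansion or by noting that A is similar to its Jordan form J, which has the same characteristic polynomial as A) gives
  χ_A(x) = x^3 + 15*x^2 + 75*x + 125
which factors as (x + 5)^3. The eigenvalues (with algebraic multiplicities) are λ = -5 with multiplicity 3.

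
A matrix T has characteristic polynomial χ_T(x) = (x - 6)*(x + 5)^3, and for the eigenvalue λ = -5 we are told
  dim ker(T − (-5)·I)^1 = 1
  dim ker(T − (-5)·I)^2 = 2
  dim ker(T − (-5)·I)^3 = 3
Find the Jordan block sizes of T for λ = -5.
Block sizes for λ = -5: [3]

From the dimensions of kernels of powers, the number of Jordan blocks of size at least j is d_j − d_{j−1} where d_j = dim ker(N^j) (with d_0 = 0). Computing the differences gives [1, 1, 1].
The number of blocks of size exactly k is (#blocks of size ≥ k) − (#blocks of size ≥ k + 1), so the partition is: 1 block(s) of size 3.
In nonincreasing order the block sizes are [3].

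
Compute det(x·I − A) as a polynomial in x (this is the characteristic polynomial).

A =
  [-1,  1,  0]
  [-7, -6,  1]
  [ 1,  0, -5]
x^3 + 12*x^2 + 48*x + 64

Expanding det(x·I − A) (e.g. by cofactor expansion or by noting that A is similar to its Jordan form J, which has the same characteristic polynomial as A) gives
  χ_A(x) = x^3 + 12*x^2 + 48*x + 64
which factors as (x + 4)^3. The eigenvalues (with algebraic multiplicities) are λ = -4 with multiplicity 3.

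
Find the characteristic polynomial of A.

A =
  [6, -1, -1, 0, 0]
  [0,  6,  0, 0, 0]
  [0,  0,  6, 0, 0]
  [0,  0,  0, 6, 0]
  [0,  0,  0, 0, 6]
x^5 - 30*x^4 + 360*x^3 - 2160*x^2 + 6480*x - 7776

Expanding det(x·I − A) (e.g. by cofactor expansion or by noting that A is similar to its Jordan form J, which has the same characteristic polynomial as A) gives
  χ_A(x) = x^5 - 30*x^4 + 360*x^3 - 2160*x^2 + 6480*x - 7776
which factors as (x - 6)^5. The eigenvalues (with algebraic multiplicities) are λ = 6 with multiplicity 5.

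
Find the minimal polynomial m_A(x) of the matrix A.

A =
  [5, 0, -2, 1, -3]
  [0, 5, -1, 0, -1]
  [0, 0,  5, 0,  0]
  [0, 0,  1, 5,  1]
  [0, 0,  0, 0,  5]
x^3 - 15*x^2 + 75*x - 125

The characteristic polynomial is χ_A(x) = (x - 5)^5, so the eigenvalues are known. The minimal polynomial is
  m_A(x) = Π_λ (x − λ)^{k_λ}
where k_λ is the size of the *largest* Jordan block for λ (equivalently, the smallest k with (A − λI)^k v = 0 for every generalised eigenvector v of λ).

  λ = 5: largest Jordan block has size 3, contributing (x − 5)^3

So m_A(x) = (x - 5)^3 = x^3 - 15*x^2 + 75*x - 125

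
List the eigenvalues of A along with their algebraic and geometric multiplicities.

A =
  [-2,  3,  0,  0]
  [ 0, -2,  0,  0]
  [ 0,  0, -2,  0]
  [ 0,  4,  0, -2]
λ = -2: alg = 4, geom = 3

Step 1 — factor the characteristic polynomial to read off the algebraic multiplicities:
  χ_A(x) = (x + 2)^4

Step 2 — compute geometric multiplicities via the rank-nullity identity g(λ) = n − rank(A − λI):
  rank(A − (-2)·I) = 1, so dim ker(A − (-2)·I) = n − 1 = 3

Summary:
  λ = -2: algebraic multiplicity = 4, geometric multiplicity = 3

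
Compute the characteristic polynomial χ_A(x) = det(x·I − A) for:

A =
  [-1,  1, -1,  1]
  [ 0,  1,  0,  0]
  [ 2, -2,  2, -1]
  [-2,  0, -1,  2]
x^4 - 4*x^3 + 6*x^2 - 4*x + 1

Expanding det(x·I − A) (e.g. by cofactor expansion or by noting that A is similar to its Jordan form J, which has the same characteristic polynomial as A) gives
  χ_A(x) = x^4 - 4*x^3 + 6*x^2 - 4*x + 1
which factors as (x - 1)^4. The eigenvalues (with algebraic multiplicities) are λ = 1 with multiplicity 4.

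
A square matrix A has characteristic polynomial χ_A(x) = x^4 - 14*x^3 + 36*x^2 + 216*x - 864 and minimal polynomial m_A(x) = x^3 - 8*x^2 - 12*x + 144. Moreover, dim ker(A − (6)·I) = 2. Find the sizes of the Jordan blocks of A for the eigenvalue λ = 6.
Block sizes for λ = 6: [2, 1]

Step 1 — from the characteristic polynomial, algebraic multiplicity of λ = 6 is 3. From dim ker(A − (6)·I) = 2, there are exactly 2 Jordan blocks for λ = 6.
Step 2 — from the minimal polynomial, the factor (x − 6)^2 tells us the largest block for λ = 6 has size 2.
Step 3 — with total size 3, 2 blocks, and largest block 2, the block sizes (in nonincreasing order) are [2, 1].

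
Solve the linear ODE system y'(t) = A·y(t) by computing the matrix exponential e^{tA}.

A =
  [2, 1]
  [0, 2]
e^{tA} =
  [exp(2*t), t*exp(2*t)]
  [0, exp(2*t)]

Strategy: write A = P · J · P⁻¹ where J is a Jordan canonical form, so e^{tA} = P · e^{tJ} · P⁻¹, and e^{tJ} can be computed block-by-block.

A has Jordan form
J =
  [2, 1]
  [0, 2]
(up to reordering of blocks).

Per-block formulas:
  For a 2×2 Jordan block J_2(2): exp(t · J_2(2)) = e^(2t)·(I + t·N), where N is the 2×2 nilpotent shift.

After assembling e^{tJ} and conjugating by P, we get:

e^{tA} =
  [exp(2*t), t*exp(2*t)]
  [0, exp(2*t)]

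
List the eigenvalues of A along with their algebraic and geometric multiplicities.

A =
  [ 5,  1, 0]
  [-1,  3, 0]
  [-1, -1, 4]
λ = 4: alg = 3, geom = 2

Step 1 — factor the characteristic polynomial to read off the algebraic multiplicities:
  χ_A(x) = (x - 4)^3

Step 2 — compute geometric multiplicities via the rank-nullity identity g(λ) = n − rank(A − λI):
  rank(A − (4)·I) = 1, so dim ker(A − (4)·I) = n − 1 = 2

Summary:
  λ = 4: algebraic multiplicity = 3, geometric multiplicity = 2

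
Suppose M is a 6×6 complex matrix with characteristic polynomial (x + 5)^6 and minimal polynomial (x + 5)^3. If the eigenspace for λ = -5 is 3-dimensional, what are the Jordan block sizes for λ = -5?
Block sizes for λ = -5: [3, 2, 1]

Step 1 — from the characteristic polynomial, algebraic multiplicity of λ = -5 is 6. From dim ker(M − (-5)·I) = 3, there are exactly 3 Jordan blocks for λ = -5.
Step 2 — from the minimal polynomial, the factor (x + 5)^3 tells us the largest block for λ = -5 has size 3.
Step 3 — with total size 6, 3 blocks, and largest block 3, the block sizes (in nonincreasing order) are [3, 2, 1].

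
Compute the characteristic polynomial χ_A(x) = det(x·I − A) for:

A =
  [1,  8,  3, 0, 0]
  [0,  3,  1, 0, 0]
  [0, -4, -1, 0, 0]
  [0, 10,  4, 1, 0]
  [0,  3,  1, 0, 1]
x^5 - 5*x^4 + 10*x^3 - 10*x^2 + 5*x - 1

Expanding det(x·I − A) (e.g. by cofactor expansion or by noting that A is similar to its Jordan form J, which has the same characteristic polynomial as A) gives
  χ_A(x) = x^5 - 5*x^4 + 10*x^3 - 10*x^2 + 5*x - 1
which factors as (x - 1)^5. The eigenvalues (with algebraic multiplicities) are λ = 1 with multiplicity 5.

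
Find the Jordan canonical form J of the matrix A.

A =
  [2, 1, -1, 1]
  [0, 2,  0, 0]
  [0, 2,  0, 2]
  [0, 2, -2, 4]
J_2(2) ⊕ J_1(2) ⊕ J_1(2)

The characteristic polynomial is
  det(x·I − A) = x^4 - 8*x^3 + 24*x^2 - 32*x + 16 = (x - 2)^4

Eigenvalues and multiplicities (the geometric multiplicity of λ is n − rank(A − λI), which equals the number of Jordan blocks for λ):
  λ = 2: algebraic multiplicity = 4, geometric multiplicity = 3

Determining the block sizes for each eigenvalue:
  λ = 2: 3 blocks summing to 4 forces exactly one block of size 2 and the rest size 1 → block sizes [2, 1, 1]

Assembling the blocks gives a Jordan form
J =
  [2, 1, 0, 0]
  [0, 2, 0, 0]
  [0, 0, 2, 0]
  [0, 0, 0, 2]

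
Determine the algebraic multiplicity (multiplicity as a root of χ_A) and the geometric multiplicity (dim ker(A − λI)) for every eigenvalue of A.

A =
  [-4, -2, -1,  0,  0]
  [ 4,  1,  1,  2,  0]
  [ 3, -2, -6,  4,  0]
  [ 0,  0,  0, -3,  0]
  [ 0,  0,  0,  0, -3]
λ = -3: alg = 5, geom = 3

Step 1 — factor the characteristic polynomial to read off the algebraic multiplicities:
  χ_A(x) = (x + 3)^5

Step 2 — compute geometric multiplicities via the rank-nullity identity g(λ) = n − rank(A − λI):
  rank(A − (-3)·I) = 2, so dim ker(A − (-3)·I) = n − 2 = 3

Summary:
  λ = -3: algebraic multiplicity = 5, geometric multiplicity = 3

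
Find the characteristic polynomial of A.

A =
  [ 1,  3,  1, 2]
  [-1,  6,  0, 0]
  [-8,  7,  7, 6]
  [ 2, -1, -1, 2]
x^4 - 16*x^3 + 96*x^2 - 256*x + 256

Expanding det(x·I − A) (e.g. by cofactor expansion or by noting that A is similar to its Jordan form J, which has the same characteristic polynomial as A) gives
  χ_A(x) = x^4 - 16*x^3 + 96*x^2 - 256*x + 256
which factors as (x - 4)^4. The eigenvalues (with algebraic multiplicities) are λ = 4 with multiplicity 4.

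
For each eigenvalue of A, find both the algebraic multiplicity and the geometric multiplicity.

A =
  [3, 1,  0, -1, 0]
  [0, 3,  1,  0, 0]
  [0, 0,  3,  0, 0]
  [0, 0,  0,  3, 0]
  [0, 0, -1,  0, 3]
λ = 3: alg = 5, geom = 3

Step 1 — factor the characteristic polynomial to read off the algebraic multiplicities:
  χ_A(x) = (x - 3)^5

Step 2 — compute geometric multiplicities via the rank-nullity identity g(λ) = n − rank(A − λI):
  rank(A − (3)·I) = 2, so dim ker(A − (3)·I) = n − 2 = 3

Summary:
  λ = 3: algebraic multiplicity = 5, geometric multiplicity = 3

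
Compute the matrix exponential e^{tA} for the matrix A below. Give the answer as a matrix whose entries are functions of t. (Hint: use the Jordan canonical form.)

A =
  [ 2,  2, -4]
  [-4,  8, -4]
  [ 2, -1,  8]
e^{tA} =
  [-4*t*exp(6*t) + exp(6*t), 2*t*exp(6*t), -4*t*exp(6*t)]
  [-4*t*exp(6*t), 2*t*exp(6*t) + exp(6*t), -4*t*exp(6*t)]
  [2*t*exp(6*t), -t*exp(6*t), 2*t*exp(6*t) + exp(6*t)]

Strategy: write A = P · J · P⁻¹ where J is a Jordan canonical form, so e^{tA} = P · e^{tJ} · P⁻¹, and e^{tJ} can be computed block-by-block.

A has Jordan form
J =
  [6, 1, 0]
  [0, 6, 0]
  [0, 0, 6]
(up to reordering of blocks).

Per-block formulas:
  For a 1×1 block at λ = 6: exp(t · [6]) = [e^(6t)].
  For a 2×2 Jordan block J_2(6): exp(t · J_2(6)) = e^(6t)·(I + t·N), where N is the 2×2 nilpotent shift.

After assembling e^{tJ} and conjugating by P, we get:

e^{tA} =
  [-4*t*exp(6*t) + exp(6*t), 2*t*exp(6*t), -4*t*exp(6*t)]
  [-4*t*exp(6*t), 2*t*exp(6*t) + exp(6*t), -4*t*exp(6*t)]
  [2*t*exp(6*t), -t*exp(6*t), 2*t*exp(6*t) + exp(6*t)]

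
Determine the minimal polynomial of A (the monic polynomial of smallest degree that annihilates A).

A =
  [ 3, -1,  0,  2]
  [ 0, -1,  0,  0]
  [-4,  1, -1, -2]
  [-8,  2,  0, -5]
x^2 + 2*x + 1

The characteristic polynomial is χ_A(x) = (x + 1)^4, so the eigenvalues are known. The minimal polynomial is
  m_A(x) = Π_λ (x − λ)^{k_λ}
where k_λ is the size of the *largest* Jordan block for λ (equivalently, the smallest k with (A − λI)^k v = 0 for every generalised eigenvector v of λ).

  λ = -1: largest Jordan block has size 2, contributing (x + 1)^2

So m_A(x) = (x + 1)^2 = x^2 + 2*x + 1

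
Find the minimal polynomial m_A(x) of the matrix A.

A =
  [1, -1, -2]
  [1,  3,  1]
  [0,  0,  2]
x^3 - 6*x^2 + 12*x - 8

The characteristic polynomial is χ_A(x) = (x - 2)^3, so the eigenvalues are known. The minimal polynomial is
  m_A(x) = Π_λ (x − λ)^{k_λ}
where k_λ is the size of the *largest* Jordan block for λ (equivalently, the smallest k with (A − λI)^k v = 0 for every generalised eigenvector v of λ).

  λ = 2: largest Jordan block has size 3, contributing (x − 2)^3

So m_A(x) = (x - 2)^3 = x^3 - 6*x^2 + 12*x - 8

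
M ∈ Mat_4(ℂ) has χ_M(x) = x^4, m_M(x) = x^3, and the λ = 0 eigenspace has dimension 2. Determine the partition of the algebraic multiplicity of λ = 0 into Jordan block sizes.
Block sizes for λ = 0: [3, 1]

Step 1 — from the characteristic polynomial, algebraic multiplicity of λ = 0 is 4. From dim ker(M − (0)·I) = 2, there are exactly 2 Jordan blocks for λ = 0.
Step 2 — from the minimal polynomial, the factor (x − 0)^3 tells us the largest block for λ = 0 has size 3.
Step 3 — with total size 4, 2 blocks, and largest block 3, the block sizes (in nonincreasing order) are [3, 1].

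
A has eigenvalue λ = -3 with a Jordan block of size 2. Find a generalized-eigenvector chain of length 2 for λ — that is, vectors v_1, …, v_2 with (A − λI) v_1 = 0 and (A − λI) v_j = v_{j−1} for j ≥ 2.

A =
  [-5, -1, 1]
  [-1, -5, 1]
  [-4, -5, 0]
A Jordan chain for λ = -3 of length 2:
v_1 = (-3, -3, -9)ᵀ
v_2 = (1, 1, 0)ᵀ

Let N = A − (-3)·I. We want v_2 with N^2 v_2 = 0 but N^1 v_2 ≠ 0; then v_{j-1} := N · v_j for j = 2, …, 2.

Pick v_2 = (1, 1, 0)ᵀ.
Then v_1 = N · v_2 = (-3, -3, -9)ᵀ.

Sanity check: (A − (-3)·I) v_1 = (0, 0, 0)ᵀ = 0. ✓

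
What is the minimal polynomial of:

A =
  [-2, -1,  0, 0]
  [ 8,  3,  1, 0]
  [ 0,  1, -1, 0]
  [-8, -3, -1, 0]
x^3

The characteristic polynomial is χ_A(x) = x^4, so the eigenvalues are known. The minimal polynomial is
  m_A(x) = Π_λ (x − λ)^{k_λ}
where k_λ is the size of the *largest* Jordan block for λ (equivalently, the smallest k with (A − λI)^k v = 0 for every generalised eigenvector v of λ).

  λ = 0: largest Jordan block has size 3, contributing (x − 0)^3

So m_A(x) = x^3 = x^3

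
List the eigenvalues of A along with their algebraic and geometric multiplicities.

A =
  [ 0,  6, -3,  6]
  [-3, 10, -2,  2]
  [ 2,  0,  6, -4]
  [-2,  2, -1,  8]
λ = 6: alg = 4, geom = 2

Step 1 — factor the characteristic polynomial to read off the algebraic multiplicities:
  χ_A(x) = (x - 6)^4

Step 2 — compute geometric multiplicities via the rank-nullity identity g(λ) = n − rank(A − λI):
  rank(A − (6)·I) = 2, so dim ker(A − (6)·I) = n − 2 = 2

Summary:
  λ = 6: algebraic multiplicity = 4, geometric multiplicity = 2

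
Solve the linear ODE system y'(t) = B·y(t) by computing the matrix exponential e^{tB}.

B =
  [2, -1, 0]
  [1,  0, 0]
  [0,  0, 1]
e^{tB} =
  [t*exp(t) + exp(t), -t*exp(t), 0]
  [t*exp(t), -t*exp(t) + exp(t), 0]
  [0, 0, exp(t)]

Strategy: write B = P · J · P⁻¹ where J is a Jordan canonical form, so e^{tB} = P · e^{tJ} · P⁻¹, and e^{tJ} can be computed block-by-block.

B has Jordan form
J =
  [1, 1, 0]
  [0, 1, 0]
  [0, 0, 1]
(up to reordering of blocks).

Per-block formulas:
  For a 2×2 Jordan block J_2(1): exp(t · J_2(1)) = e^(1t)·(I + t·N), where N is the 2×2 nilpotent shift.
  For a 1×1 block at λ = 1: exp(t · [1]) = [e^(1t)].

After assembling e^{tJ} and conjugating by P, we get:

e^{tB} =
  [t*exp(t) + exp(t), -t*exp(t), 0]
  [t*exp(t), -t*exp(t) + exp(t), 0]
  [0, 0, exp(t)]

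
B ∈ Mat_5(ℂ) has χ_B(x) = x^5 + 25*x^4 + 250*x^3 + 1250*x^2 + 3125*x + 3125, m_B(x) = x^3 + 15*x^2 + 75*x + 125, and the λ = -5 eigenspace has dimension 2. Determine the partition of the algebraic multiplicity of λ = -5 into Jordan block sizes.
Block sizes for λ = -5: [3, 2]

Step 1 — from the characteristic polynomial, algebraic multiplicity of λ = -5 is 5. From dim ker(B − (-5)·I) = 2, there are exactly 2 Jordan blocks for λ = -5.
Step 2 — from the minimal polynomial, the factor (x + 5)^3 tells us the largest block for λ = -5 has size 3.
Step 3 — with total size 5, 2 blocks, and largest block 3, the block sizes (in nonincreasing order) are [3, 2].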